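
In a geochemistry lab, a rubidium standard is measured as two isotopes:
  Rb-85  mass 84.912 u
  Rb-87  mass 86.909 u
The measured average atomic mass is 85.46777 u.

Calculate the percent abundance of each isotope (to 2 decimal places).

With x = fraction of Rb-85 (so Rb-87 is 1 − x):
84.912·x + 86.909·(1 − x) = 85.46777
(84.912 − 86.909)·x = 85.46777 − 86.909
x = -1.44123 / -1.997 = 0.72170 → 72.17% Rb-85, 27.83% Rb-87.

Rb-85: 72.17%, Rb-87: 27.83%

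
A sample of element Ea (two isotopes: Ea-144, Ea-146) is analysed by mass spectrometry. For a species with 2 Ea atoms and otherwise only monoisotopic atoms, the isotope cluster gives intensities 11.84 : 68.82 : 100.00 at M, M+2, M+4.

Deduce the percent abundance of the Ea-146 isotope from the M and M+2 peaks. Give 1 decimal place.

74.4%

If p is the fraction of Ea that is Ea-144, then I(M+2)/I(M) = [C(2,1)·p^1·(1−p)] / p^2 = 2·(1−p)/p = 68.82/11.84 = 5.8125
(1−p)/p = 5.8125/2 = 2.9062  ⇒  p = 1/(1 + 2.9062) = 0.2560
Ea-144: 25.6%, Ea-146: 74.4%.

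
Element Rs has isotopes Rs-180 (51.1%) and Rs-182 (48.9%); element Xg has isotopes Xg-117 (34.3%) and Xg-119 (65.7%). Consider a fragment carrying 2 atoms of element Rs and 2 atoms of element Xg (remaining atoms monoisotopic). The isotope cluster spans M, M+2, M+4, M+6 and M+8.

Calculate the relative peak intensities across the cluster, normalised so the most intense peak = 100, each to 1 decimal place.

Element Rs pattern (n=2): 0.261121 : 0.499758 : 0.239121
Element Xg pattern (n=2): 0.117649 : 0.450702 : 0.431649
Convolve the two distributions (both contribute in 2-u steps):
  M: 0.261121×0.117649 = 0.030721
  M+2: 0.261121×0.450702 + 0.499758×0.117649 = 0.176484
  M+4: 0.261121×0.431649 + 0.499758×0.450702 + 0.239121×0.117649 = 0.366087
  M+6: 0.499758×0.431649 + 0.239121×0.450702 = 0.323492
  M+8: 0.239121×0.431649 = 0.103216
Scale to base peak (0.366087) = 100: 8.4 : 48.2 : 100.0 : 88.4 : 28.2

8.4 : 48.2 : 100.0 : 88.4 : 28.2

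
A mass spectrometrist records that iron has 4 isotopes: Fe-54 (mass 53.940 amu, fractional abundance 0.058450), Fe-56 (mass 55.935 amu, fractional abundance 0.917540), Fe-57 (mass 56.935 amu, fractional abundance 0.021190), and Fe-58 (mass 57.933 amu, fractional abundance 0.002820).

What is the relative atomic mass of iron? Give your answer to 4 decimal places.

The abundance-weighted mean is 0.058450 × 53.940 + 0.917540 × 55.935 + 0.021190 × 56.935 + 0.002820 × 57.933
= 3.15279 + 51.32260 + 1.20645 + 0.16337 = 55.84521 amu

55.8452 amu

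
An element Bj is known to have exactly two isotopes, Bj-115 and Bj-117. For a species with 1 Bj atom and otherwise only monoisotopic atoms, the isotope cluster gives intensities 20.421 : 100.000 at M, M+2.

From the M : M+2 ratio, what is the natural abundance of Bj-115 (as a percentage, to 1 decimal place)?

If p is the fraction of Bj that is Bj-115, then I(M+2)/I(M) = [C(1,1)·p^0·(1−p)] / p^1 = 1·(1−p)/p = 100.000/20.421 = 4.8969
(1−p)/p = 4.8969/1 = 4.8969  ⇒  p = 1/(1 + 4.8969) = 0.1696
Bj-115: 17.0%, Bj-117: 83.0%.

17.0%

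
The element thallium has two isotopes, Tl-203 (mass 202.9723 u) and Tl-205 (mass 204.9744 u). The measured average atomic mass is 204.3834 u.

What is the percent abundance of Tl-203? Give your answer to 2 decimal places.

29.52%

With x = fraction of Tl-203 (so Tl-205 is 1 − x):
202.9723·x + 204.9744·(1 − x) = 204.3834
(202.9723 − 204.9744)·x = 204.3834 − 204.9744
x = -0.5910 / -2.0021 = 0.29519 → 29.52% Tl-203, 70.48% Tl-205.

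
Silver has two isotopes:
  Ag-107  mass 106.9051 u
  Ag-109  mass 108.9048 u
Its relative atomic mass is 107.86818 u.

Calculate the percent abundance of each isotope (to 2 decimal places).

Writing the weighted mean with unknown fraction x of Ag-107:
106.9051·x + 108.9048·(1 − x) = 107.86818
(106.9051 − 108.9048)·x = 107.86818 − 108.9048
x = -1.03662 / -1.9997 = 0.51839 → 51.84% Ag-107, 48.16% Ag-109.

Ag-107: 51.84%, Ag-109: 48.16%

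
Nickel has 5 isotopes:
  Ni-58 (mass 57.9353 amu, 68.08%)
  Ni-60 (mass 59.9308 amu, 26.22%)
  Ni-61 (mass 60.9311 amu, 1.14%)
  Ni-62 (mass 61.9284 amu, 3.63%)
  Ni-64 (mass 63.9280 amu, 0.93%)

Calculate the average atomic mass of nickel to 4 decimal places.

Ar = Σ fᵢ·mᵢ = 0.6808 × 57.9353 + 0.2622 × 59.9308 + 0.0114 × 60.9311 + 0.0363 × 61.9284 + 0.0093 × 63.9280
= 39.44235 + 15.71386 + 0.69461 + 2.24800 + 0.59453 = 58.69335 amu

58.6934 amu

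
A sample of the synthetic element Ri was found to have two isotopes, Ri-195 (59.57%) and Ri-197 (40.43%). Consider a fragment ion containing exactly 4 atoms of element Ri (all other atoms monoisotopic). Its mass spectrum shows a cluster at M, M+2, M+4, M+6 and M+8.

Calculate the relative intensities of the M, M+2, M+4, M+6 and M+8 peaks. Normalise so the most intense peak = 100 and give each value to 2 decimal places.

Expanding (0.5957 + 0.4043)^4:
P(M) = 0.5957^4 = 0.125925
P(M+2) = 4 × 0.5957^3 × 0.4043^1 = 0.341859
P(M+4) = 6 × 0.5957^2 × 0.4043^2 = 0.348028
P(M+6) = 4 × 0.5957^1 × 0.4043^3 = 0.157470
P(M+8) = 0.4043^4 = 0.026719
The M+4 peak is largest (0.348028); scaling to 100 gives 36.18 : 98.23 : 100.00 : 45.25 : 7.68.

36.18 : 98.23 : 100.00 : 45.25 : 7.68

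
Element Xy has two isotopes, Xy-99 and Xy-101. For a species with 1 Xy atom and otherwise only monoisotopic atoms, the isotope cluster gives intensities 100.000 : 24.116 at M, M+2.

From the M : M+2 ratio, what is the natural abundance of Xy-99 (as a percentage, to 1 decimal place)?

Let p = fractional abundance of Xy-99. I(M+2)/I(M) = [C(1,1)·p^0·(1−p)] / p^1 = 1·(1−p)/p = 24.116/100.000 = 0.2412
(1−p)/p = 0.2412/1 = 0.2412  ⇒  p = 1/(1 + 0.2412) = 0.8057
Xy-99: 80.6%, Xy-101: 19.4%.

80.6%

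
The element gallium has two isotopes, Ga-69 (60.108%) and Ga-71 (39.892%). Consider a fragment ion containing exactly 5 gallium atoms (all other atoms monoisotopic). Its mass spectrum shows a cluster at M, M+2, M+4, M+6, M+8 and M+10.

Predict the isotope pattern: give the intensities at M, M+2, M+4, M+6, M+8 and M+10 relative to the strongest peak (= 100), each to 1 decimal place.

The 5 Ga atoms are independent, so intensities follow the terms of (0.60108 + 0.39892)^5.
P(M) = 0.60108^5 = 0.078462
P(M+2) = 5 × 0.60108^4 × 0.39892^1 = 0.260366
P(M+4) = 10 × 0.60108^3 × 0.39892^2 = 0.345596
P(M+6) = 10 × 0.60108^2 × 0.39892^3 = 0.229362
P(M+8) = 5 × 0.60108^1 × 0.39892^4 = 0.076111
P(M+10) = 0.39892^5 = 0.010103
The M+4 peak is largest (0.345596); scaling to 100 gives 22.7 : 75.3 : 100.0 : 66.4 : 22.0 : 2.9.

22.7 : 75.3 : 100.0 : 66.4 : 22.0 : 2.9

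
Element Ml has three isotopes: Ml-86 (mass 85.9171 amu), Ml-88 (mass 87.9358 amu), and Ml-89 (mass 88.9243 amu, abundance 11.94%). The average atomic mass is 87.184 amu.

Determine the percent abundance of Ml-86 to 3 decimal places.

43.088%

Let x and y be the fractions of Ml-86 and Ml-88. Then x + y = 1 − 0.1194 = 0.8806 and 85.9171x + 87.9358y = 87.184 − 0.1194×88.9243 = 76.56643858.
Substituting: 85.9171x + 87.9358(0.8806 − x) = 76.56643858
(85.9171 − 87.9358)x = -0.8698269  ⇒  x = 0.43088, y = 0.44972
Ml-86: 43.088%, Ml-88: 44.972%.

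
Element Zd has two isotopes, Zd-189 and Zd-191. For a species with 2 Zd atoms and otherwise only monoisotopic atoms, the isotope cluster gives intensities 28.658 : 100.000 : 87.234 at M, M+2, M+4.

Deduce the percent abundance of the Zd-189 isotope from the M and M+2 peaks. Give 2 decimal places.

If p is the fraction of Zd that is Zd-189, then I(M+2)/I(M) = [C(2,1)·p^1·(1−p)] / p^2 = 2·(1−p)/p = 100.000/28.658 = 3.4894
(1−p)/p = 3.4894/2 = 1.7447  ⇒  p = 1/(1 + 1.7447) = 0.3643
Zd-189: 36.43%, Zd-191: 63.57%.

36.43%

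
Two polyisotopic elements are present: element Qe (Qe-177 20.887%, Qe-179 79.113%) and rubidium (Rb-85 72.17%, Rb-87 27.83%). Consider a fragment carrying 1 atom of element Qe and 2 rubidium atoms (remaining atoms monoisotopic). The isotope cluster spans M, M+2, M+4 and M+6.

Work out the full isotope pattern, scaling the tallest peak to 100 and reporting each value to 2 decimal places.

21.94 : 100.00 : 67.34 : 12.35

Element Qe pattern (n=1): 0.20887 : 0.79113
Rubidium pattern (n=2): 0.52085089 : 0.40169822 : 0.07745089
Convolve the two distributions (both contribute in 2-u steps):
  M: 0.20887×0.52085089 = 0.108790
  M+2: 0.20887×0.40169822 + 0.79113×0.52085089 = 0.495963
  M+4: 0.20887×0.07745089 + 0.79113×0.40169822 = 0.333973
  M+6: 0.79113×0.07745089 = 0.061274
Scale to base peak (0.495963) = 100: 21.94 : 100.00 : 67.34 : 12.35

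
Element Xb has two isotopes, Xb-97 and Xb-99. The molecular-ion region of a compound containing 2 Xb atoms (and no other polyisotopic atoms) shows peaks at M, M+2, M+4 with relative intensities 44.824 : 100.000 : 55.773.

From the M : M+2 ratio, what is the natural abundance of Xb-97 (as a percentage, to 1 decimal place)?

Let p = fractional abundance of Xb-97. I(M+2)/I(M) = [C(2,1)·p^1·(1−p)] / p^2 = 2·(1−p)/p = 100.000/44.824 = 2.2309
(1−p)/p = 2.2309/2 = 1.1155  ⇒  p = 1/(1 + 1.1155) = 0.4727
Xb-97: 47.3%, Xb-99: 52.7%.

47.3%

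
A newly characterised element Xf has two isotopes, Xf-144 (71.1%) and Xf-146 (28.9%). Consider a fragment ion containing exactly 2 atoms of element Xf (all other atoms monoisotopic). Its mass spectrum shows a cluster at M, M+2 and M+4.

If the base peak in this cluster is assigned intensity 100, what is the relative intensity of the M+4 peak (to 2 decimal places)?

16.52

Term probabilities: M 0.5055, M+2 0.4110, M+4 0.0835. Base peak = M.
P(M) = C(2,0) × 0.711^2 × 0.289^0 = 1 × 0.505521 × 1.0000 = 0.505521 (base)
P(M+4) = C(2,2) × 0.711^0 × 0.289^2 = 1 × 1.0000 × 0.083521 = 0.083521
Relative intensity = 0.083521 / 0.505521 × 100 = 16.52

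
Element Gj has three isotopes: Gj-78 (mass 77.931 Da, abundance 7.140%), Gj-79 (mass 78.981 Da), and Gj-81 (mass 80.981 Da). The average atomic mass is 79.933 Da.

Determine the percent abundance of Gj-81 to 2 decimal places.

51.35%

Let x and y be the fractions of Gj-79 and Gj-81. Then x + y = 1 − 0.07140 = 0.92860 and 78.981x + 80.981y = 79.933 − 0.07140×77.931 = 74.3687266.
Substituting: 78.981x + 80.981(0.92860 − x) = 74.3687266
(78.981 − 80.981)x = -0.83023  ⇒  x = 0.41512, y = 0.51348
Gj-79: 41.51%, Gj-81: 51.35%.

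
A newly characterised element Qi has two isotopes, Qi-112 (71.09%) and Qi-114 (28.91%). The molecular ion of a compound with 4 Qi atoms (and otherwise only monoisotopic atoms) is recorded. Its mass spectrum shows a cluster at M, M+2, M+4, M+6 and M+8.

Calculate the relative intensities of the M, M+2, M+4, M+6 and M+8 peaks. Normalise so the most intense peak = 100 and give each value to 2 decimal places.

61.48 : 100.00 : 61.00 : 16.54 : 1.68

Expanding (0.7109 + 0.2891)^4:
P(M) = 0.7109^4 = 0.255408
P(M+2) = 4 × 0.7109^3 × 0.2891^1 = 0.415464
P(M+4) = 6 × 0.7109^2 × 0.2891^2 = 0.253434
P(M+6) = 4 × 0.7109^1 × 0.2891^3 = 0.068709
P(M+8) = 0.2891^4 = 0.006985
The M+2 peak is largest (0.415464); scaling to 100 gives 61.48 : 100.00 : 61.00 : 16.54 : 1.68.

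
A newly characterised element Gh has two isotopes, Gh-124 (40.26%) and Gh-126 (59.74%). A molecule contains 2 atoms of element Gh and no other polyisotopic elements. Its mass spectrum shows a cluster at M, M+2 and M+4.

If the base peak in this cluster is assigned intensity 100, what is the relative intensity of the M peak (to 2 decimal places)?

Term probabilities: M 0.1621, M+2 0.4810, M+4 0.3569. Base peak = M+2.
P(M+2) = C(2,1) × 0.4026^1 × 0.5974^1 = 2 × 0.4026 × 0.5974 = 0.481026 (base)
P(M) = C(2,0) × 0.4026^2 × 0.5974^0 = 1 × 0.16208676 × 1.0000 = 0.162087
Relative intensity = 0.162087 / 0.481026 × 100 = 33.70

33.70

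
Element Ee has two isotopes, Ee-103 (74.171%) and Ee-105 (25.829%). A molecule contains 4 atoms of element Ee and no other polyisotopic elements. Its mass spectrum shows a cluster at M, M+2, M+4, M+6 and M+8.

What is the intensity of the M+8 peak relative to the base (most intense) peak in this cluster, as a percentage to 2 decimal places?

Binomial terms of (0.74171 + 0.25829)^4: M 0.3026, M+2 0.4216, M+4 0.2202, M+6 0.0511, M+8 0.0045 → M+2 is the base peak.
P(M+2) = C(4,1) × 0.74171^3 × 0.25829^1 = 4 × 0.40803968 × 0.25829 = 0.421570 (base)
P(M+8) = C(4,4) × 0.74171^0 × 0.25829^4 = 1 × 1.0000 × 0.00445072 = 0.004451
Relative intensity = 0.004451 / 0.421570 × 100 = 1.06

1.06%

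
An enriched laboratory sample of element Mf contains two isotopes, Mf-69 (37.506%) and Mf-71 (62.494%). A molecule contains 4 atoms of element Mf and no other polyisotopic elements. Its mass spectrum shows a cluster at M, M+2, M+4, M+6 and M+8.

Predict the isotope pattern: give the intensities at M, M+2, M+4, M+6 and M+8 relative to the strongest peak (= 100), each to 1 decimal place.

Each Mf atom is independently Mf-69 (p = 0.37506) or Mf-71 (q = 0.62494); the cluster is the binomial expansion (p + q)^4.
P(M) = 0.37506^4 = 0.019788
P(M+2) = 4 × 0.37506^3 × 0.62494^1 = 0.131887
P(M+4) = 6 × 0.37506^2 × 0.62494^2 = 0.329632
P(M+6) = 4 × 0.37506^1 × 0.62494^3 = 0.366164
P(M+8) = 0.62494^4 = 0.152529
The M+6 peak is largest (0.366164); scaling to 100 gives 5.4 : 36.0 : 90.0 : 100.0 : 41.7.

5.4 : 36.0 : 90.0 : 100.0 : 41.7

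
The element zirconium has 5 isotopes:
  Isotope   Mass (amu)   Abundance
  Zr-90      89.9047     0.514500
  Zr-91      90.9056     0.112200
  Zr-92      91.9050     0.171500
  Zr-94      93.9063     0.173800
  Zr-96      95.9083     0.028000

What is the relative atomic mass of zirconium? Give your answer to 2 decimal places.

91.22 amu

Average mass = Σ (abundance × isotope mass) = 0.514500 × 89.9047 + 0.112200 × 90.9056 + 0.171500 × 91.9050 + 0.173800 × 93.9063 + 0.028000 × 95.9083
= 46.25597 + 10.19961 + 15.76171 + 16.32091 + 2.68543 = 91.22363 amu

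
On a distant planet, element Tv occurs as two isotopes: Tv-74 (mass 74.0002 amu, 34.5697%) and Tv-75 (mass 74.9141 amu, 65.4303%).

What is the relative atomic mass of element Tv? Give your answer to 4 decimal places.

Average mass = Σ (abundance × isotope mass) = 0.345697 × 74.0002 + 0.654303 × 74.9141
= 25.58165 + 49.01652 = 74.59817 amu

74.5982 amu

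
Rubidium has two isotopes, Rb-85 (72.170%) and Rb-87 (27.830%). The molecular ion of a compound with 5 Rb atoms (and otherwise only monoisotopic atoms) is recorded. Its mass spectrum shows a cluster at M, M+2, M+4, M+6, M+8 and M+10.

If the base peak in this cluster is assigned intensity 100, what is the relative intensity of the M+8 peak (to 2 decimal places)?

5.73

Term probabilities: M 0.1958, M+2 0.3775, M+4 0.2911, M+6 0.1123, M+8 0.0216, M+10 0.0017. Base peak = M+2.
P(M+2) = C(5,1) × 0.72170^4 × 0.27830^1 = 5 × 0.27128565 × 0.2783 = 0.377494 (base)
P(M+8) = C(5,4) × 0.72170^1 × 0.27830^4 = 5 × 0.7217 × 0.00599864 = 0.021646
Relative intensity = 0.021646 / 0.377494 × 100 = 5.73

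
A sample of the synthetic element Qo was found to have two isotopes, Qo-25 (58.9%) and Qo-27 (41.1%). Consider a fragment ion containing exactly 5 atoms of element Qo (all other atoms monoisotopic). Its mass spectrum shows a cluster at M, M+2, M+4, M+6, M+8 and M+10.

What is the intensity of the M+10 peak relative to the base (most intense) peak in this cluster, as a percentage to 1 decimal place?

3.4%

Binomial terms of (0.589 + 0.411)^5: M 0.0709, M+2 0.2473, M+4 0.3452, M+6 0.2409, M+8 0.0840, M+10 0.0117 → M+4 is the base peak.
P(M+4) = C(5,2) × 0.589^3 × 0.411^2 = 10 × 0.20433647 × 0.168921 = 0.345167 (base)
P(M+10) = C(5,5) × 0.589^0 × 0.411^5 = 1 × 1.0000 × 0.0117276 = 0.011728
Relative intensity = 0.011728 / 0.345167 × 100 = 3.4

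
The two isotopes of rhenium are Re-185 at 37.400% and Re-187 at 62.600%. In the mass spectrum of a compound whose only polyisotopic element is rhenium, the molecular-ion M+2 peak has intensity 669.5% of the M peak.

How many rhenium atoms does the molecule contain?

4

The M+2/M ratio from n Re atoms is n · q/p = n · 0.62600/0.37400.
n = 6.695 × 0.37400/0.62600 = 4.00 ≈ 4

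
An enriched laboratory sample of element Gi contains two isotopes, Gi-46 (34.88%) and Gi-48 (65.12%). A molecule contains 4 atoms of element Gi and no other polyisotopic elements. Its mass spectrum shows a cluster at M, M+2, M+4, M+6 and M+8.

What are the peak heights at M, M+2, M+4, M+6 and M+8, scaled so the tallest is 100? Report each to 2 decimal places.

3.84 : 28.69 : 80.34 : 100.00 : 46.67

Expanding (0.3488 + 0.6512)^4:
P(M) = 0.3488^4 = 0.014802
P(M+2) = 4 × 0.3488^3 × 0.6512^1 = 0.110536
P(M+4) = 6 × 0.3488^2 × 0.6512^2 = 0.309552
P(M+6) = 4 × 0.3488^1 × 0.6512^3 = 0.385283
P(M+8) = 0.6512^4 = 0.179828
The M+6 peak is largest (0.385283); scaling to 100 gives 3.84 : 28.69 : 80.34 : 100.00 : 46.67.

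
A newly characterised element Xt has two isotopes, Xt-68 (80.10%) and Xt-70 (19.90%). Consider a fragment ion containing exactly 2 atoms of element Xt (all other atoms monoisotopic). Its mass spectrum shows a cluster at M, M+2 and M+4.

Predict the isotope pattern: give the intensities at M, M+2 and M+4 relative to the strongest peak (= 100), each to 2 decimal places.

Expanding (0.8010 + 0.1990)^2:
P(M) = 0.8010^2 = 0.641601
P(M+2) = 2 × 0.8010^1 × 0.1990^1 = 0.318798
P(M+4) = 0.1990^2 = 0.039601
The M peak is largest (0.641601); scaling to 100 gives 100.00 : 49.69 : 6.17.

100.00 : 49.69 : 6.17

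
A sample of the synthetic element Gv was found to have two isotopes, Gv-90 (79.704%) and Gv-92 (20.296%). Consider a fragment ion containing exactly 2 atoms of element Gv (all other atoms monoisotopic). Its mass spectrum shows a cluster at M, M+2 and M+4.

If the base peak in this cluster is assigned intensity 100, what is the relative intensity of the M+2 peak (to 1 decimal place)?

50.9

Term probabilities: M 0.6353, M+2 0.3235, M+4 0.0412. Base peak = M.
P(M) = C(2,0) × 0.79704^2 × 0.20296^0 = 1 × 0.63527276 × 1.0000 = 0.635273 (base)
P(M+2) = C(2,1) × 0.79704^1 × 0.20296^1 = 2 × 0.79704 × 0.20296 = 0.323534
Relative intensity = 0.323534 / 0.635273 × 100 = 50.9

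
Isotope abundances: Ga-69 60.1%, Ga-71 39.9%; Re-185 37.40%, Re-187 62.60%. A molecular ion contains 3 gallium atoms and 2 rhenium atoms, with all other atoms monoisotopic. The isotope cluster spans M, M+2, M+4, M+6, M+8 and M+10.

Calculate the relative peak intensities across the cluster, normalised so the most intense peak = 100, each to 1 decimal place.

Gallium pattern (n=3): 0.2170818 : 0.4323576 : 0.2870394 : 0.0635212
Rhenium pattern (n=2): 0.139876 : 0.468248 : 0.391876
Convolve the two distributions (both contribute in 2-u steps):
  M: 0.2170818×0.139876 = 0.030365
  M+2: 0.2170818×0.468248 + 0.4323576×0.139876 = 0.162125
  M+4: 0.2170818×0.391876 + 0.4323576×0.468248 + 0.2870394×0.139876 = 0.327670
  M+6: 0.4323576×0.391876 + 0.2870394×0.468248 + 0.0635212×0.139876 = 0.312721
  M+8: 0.2870394×0.391876 + 0.0635212×0.468248 = 0.142228
  M+10: 0.0635212×0.391876 = 0.024892
Scale to base peak (0.327670) = 100: 9.3 : 49.5 : 100.0 : 95.4 : 43.4 : 7.6

9.3 : 49.5 : 100.0 : 95.4 : 43.4 : 7.6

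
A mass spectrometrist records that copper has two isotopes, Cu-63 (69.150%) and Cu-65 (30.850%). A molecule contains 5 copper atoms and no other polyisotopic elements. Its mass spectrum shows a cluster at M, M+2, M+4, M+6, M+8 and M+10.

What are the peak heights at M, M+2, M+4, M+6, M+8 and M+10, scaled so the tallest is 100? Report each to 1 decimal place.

44.8 : 100.0 : 89.2 : 39.8 : 8.9 : 0.8

The 5 Cu atoms are independent, so intensities follow the terms of (0.69150 + 0.30850)^5.
P(M) = 0.69150^5 = 0.158111
P(M+2) = 5 × 0.69150^4 × 0.30850^1 = 0.352691
P(M+4) = 10 × 0.69150^3 × 0.30850^2 = 0.314693
P(M+6) = 10 × 0.69150^2 × 0.30850^3 = 0.140394
P(M+8) = 5 × 0.69150^1 × 0.30850^4 = 0.031317
P(M+10) = 0.30850^5 = 0.002794
The M+2 peak is largest (0.352691); scaling to 100 gives 44.8 : 100.0 : 89.2 : 39.8 : 8.9 : 0.8.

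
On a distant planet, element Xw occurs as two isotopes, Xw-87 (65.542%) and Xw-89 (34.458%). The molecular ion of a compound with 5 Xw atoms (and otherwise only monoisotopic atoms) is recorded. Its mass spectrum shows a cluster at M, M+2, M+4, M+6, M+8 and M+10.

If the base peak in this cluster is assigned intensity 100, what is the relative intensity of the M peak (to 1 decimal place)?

(0.65542 + 0.34458)^5 gives M 0.1209, M+2 0.3179, M+4 0.3343, M+6 0.1758, M+8 0.0462, M+10 0.0049; the largest is M+4.
P(M+4) = C(5,2) × 0.65542^3 × 0.34458^2 = 10 × 0.28155229 × 0.11873538 = 0.334302 (base)
P(M) = C(5,0) × 0.65542^5 × 0.34458^0 = 1 × 0.12094793 × 1.0000 = 0.120948
Relative intensity = 0.120948 / 0.334302 × 100 = 36.2

36.2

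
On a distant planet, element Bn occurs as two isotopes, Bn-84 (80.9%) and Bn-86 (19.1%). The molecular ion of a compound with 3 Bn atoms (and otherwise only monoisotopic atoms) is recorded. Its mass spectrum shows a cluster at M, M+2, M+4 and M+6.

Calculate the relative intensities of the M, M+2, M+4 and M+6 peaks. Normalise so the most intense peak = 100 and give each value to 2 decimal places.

Each Bn atom is independently Bn-84 (p = 0.809) or Bn-86 (q = 0.191); the cluster is the binomial expansion (p + q)^3.
P(M) = 0.809^3 = 0.529475
P(M+2) = 3 × 0.809^2 × 0.191^1 = 0.375018
P(M+4) = 3 × 0.809^1 × 0.191^2 = 0.088539
P(M+6) = 0.191^3 = 0.006968
The M peak is largest (0.529475); scaling to 100 gives 100.00 : 70.83 : 16.72 : 1.32.

100.00 : 70.83 : 16.72 : 1.32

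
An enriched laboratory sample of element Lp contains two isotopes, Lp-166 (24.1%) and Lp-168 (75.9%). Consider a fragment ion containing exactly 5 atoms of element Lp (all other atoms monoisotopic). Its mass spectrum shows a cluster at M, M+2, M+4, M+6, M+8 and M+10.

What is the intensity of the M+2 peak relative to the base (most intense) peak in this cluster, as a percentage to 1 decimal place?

3.2%

Term probabilities: M 0.0008, M+2 0.0128, M+4 0.0806, M+6 0.2540, M+8 0.3999, M+10 0.2519. Base peak = M+8.
P(M+8) = C(5,4) × 0.241^1 × 0.759^4 = 5 × 0.2410 × 0.33186932 = 0.399903 (base)
P(M+2) = C(5,1) × 0.241^4 × 0.759^1 = 5 × 0.0033734 × 0.7590 = 0.012802
Relative intensity = 0.012802 / 0.399903 × 100 = 3.2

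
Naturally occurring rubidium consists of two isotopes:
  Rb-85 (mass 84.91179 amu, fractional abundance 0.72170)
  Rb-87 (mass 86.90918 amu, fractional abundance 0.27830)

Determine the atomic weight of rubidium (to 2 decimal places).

85.47 amu

Ar = Σ fᵢ·mᵢ = 0.72170 × 84.91179 + 0.27830 × 86.90918
= 61.280839 + 24.186825 = 85.467664 amu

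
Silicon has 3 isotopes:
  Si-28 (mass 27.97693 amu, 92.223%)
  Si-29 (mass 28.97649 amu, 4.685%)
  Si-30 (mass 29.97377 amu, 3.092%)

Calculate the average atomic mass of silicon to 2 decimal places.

The abundance-weighted mean is 0.92223 × 27.97693 + 0.04685 × 28.97649 + 0.03092 × 29.97377
= 25.801164 + 1.357549 + 0.926789 = 28.085502 amu

28.09 amu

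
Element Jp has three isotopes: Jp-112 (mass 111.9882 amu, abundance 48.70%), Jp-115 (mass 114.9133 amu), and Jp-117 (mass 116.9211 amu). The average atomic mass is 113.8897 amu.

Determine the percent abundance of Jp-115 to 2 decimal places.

The remaining 51.30% is split between Jp-115 (fraction x) and Jp-117 (fraction 0.5130 − x).
Substituting: 114.9133x + 116.9211(0.5130 − x) = 59.3514466
(114.9133 − 116.9211)x = -0.6290777  ⇒  x = 0.31332, y = 0.19968
Jp-115: 31.33%, Jp-117: 19.97%.

31.33%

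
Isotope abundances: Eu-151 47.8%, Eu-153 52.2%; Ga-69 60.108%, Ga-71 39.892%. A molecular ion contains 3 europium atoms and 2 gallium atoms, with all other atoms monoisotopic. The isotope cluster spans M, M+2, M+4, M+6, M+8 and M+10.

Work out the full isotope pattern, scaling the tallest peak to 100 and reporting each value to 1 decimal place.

12.0 : 55.0 : 100.0 : 89.6 : 39.5 : 6.9

Europium pattern (n=3): 0.10921535 : 0.35780594 : 0.39074206 : 0.14223665
Gallium pattern (n=2): 0.36129717 : 0.47956567 : 0.15913717
Convolve the two distributions (both contribute in 2-u steps):
  M: 0.10921535×0.36129717 = 0.039459
  M+2: 0.10921535×0.47956567 + 0.35780594×0.36129717 = 0.181650
  M+4: 0.10921535×0.15913717 + 0.35780594×0.47956567 + 0.39074206×0.36129717 = 0.330146
  M+6: 0.35780594×0.15913717 + 0.39074206×0.47956567 + 0.14223665×0.36129717 = 0.295716
  M+8: 0.39074206×0.15913717 + 0.14223665×0.47956567 = 0.130393
  M+10: 0.14223665×0.15913717 = 0.022635
Scale to base peak (0.330146) = 100: 12.0 : 55.0 : 100.0 : 89.6 : 39.5 : 6.9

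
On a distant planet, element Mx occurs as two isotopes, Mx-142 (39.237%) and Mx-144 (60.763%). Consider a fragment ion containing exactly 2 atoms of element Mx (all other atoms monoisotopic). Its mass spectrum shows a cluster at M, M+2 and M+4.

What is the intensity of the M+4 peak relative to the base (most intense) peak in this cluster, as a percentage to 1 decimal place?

Binomial terms of (0.39237 + 0.60763)^2: M 0.1540, M+2 0.4768, M+4 0.3692 → M+2 is the base peak.
P(M+2) = C(2,1) × 0.39237^1 × 0.60763^1 = 2 × 0.39237 × 0.60763 = 0.476832 (base)
P(M+4) = C(2,2) × 0.39237^0 × 0.60763^2 = 1 × 1.0000 × 0.36921422 = 0.369214
Relative intensity = 0.369214 / 0.476832 × 100 = 77.4

77.4%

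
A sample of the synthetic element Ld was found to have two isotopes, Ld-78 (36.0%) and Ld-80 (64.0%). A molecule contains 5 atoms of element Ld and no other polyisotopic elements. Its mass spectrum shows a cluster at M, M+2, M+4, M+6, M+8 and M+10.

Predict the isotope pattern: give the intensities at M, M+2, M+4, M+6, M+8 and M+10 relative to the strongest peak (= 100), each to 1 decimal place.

Each Ld atom is independently Ld-78 (p = 0.360) or Ld-80 (q = 0.640); the cluster is the binomial expansion (p + q)^5.
P(M) = 0.360^5 = 0.006047
P(M+2) = 5 × 0.360^4 × 0.640^1 = 0.053748
P(M+4) = 10 × 0.360^3 × 0.640^2 = 0.191103
P(M+6) = 10 × 0.360^2 × 0.640^3 = 0.339739
P(M+8) = 5 × 0.360^1 × 0.640^4 = 0.301990
P(M+10) = 0.640^5 = 0.107374
The M+6 peak is largest (0.339739); scaling to 100 gives 1.8 : 15.8 : 56.2 : 100.0 : 88.9 : 31.6.

1.8 : 15.8 : 56.2 : 100.0 : 88.9 : 31.6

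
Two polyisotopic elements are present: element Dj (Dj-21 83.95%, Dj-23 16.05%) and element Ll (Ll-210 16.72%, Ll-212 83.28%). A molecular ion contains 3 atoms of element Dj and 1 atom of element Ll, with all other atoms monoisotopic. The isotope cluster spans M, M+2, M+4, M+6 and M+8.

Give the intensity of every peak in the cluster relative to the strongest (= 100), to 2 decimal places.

Element Dj pattern (n=3): 0.59164623 : 0.33934206 : 0.06487719 : 0.00413452
Element Ll pattern (n=1): 0.1672 : 0.8328
Convolve the two distributions (both contribute in 2-u steps):
  M: 0.59164623×0.1672 = 0.098923
  M+2: 0.59164623×0.8328 + 0.33934206×0.1672 = 0.549461
  M+4: 0.33934206×0.8328 + 0.06487719×0.1672 = 0.293452
  M+6: 0.06487719×0.8328 + 0.00413452×0.1672 = 0.054721
  M+8: 0.00413452×0.8328 = 0.003443
Scale to base peak (0.549461) = 100: 18.00 : 100.00 : 53.41 : 9.96 : 0.63

18.00 : 100.00 : 53.41 : 9.96 : 0.63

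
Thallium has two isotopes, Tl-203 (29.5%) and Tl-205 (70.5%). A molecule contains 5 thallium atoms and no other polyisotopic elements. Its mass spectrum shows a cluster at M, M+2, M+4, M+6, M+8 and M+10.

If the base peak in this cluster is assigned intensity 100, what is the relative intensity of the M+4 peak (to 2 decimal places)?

35.02

(0.295 + 0.705)^5 gives M 0.0022, M+2 0.0267, M+4 0.1276, M+6 0.3049, M+8 0.3644, M+10 0.1742; the largest is M+8.
P(M+8) = C(5,4) × 0.295^1 × 0.705^4 = 5 × 0.2950 × 0.24703385 = 0.364375 (base)
P(M+4) = C(5,2) × 0.295^3 × 0.705^2 = 10 × 0.02567237 × 0.497025 = 0.127598
Relative intensity = 0.127598 / 0.364375 × 100 = 35.02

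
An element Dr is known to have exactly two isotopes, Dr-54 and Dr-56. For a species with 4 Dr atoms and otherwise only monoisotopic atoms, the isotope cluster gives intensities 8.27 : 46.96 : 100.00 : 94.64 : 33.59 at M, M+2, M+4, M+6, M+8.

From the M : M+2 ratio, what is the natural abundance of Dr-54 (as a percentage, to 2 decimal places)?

41.33%

Let p = fractional abundance of Dr-54. I(M+2)/I(M) = [C(4,1)·p^3·(1−p)] / p^4 = 4·(1−p)/p = 46.96/8.27 = 5.6784
(1−p)/p = 5.6784/4 = 1.4196  ⇒  p = 1/(1 + 1.4196) = 0.4133
Dr-54: 41.33%, Dr-56: 58.67%.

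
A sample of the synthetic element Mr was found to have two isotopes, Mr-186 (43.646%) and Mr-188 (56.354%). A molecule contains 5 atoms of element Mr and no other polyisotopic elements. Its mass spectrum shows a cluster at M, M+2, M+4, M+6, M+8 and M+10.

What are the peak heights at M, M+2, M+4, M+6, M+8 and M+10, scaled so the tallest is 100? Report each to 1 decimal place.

4.6 : 30.0 : 77.4 : 100.0 : 64.6 : 16.7

Each Mr atom is independently Mr-186 (p = 0.43646) or Mr-188 (q = 0.56354); the cluster is the binomial expansion (p + q)^5.
P(M) = 0.43646^5 = 0.015839
P(M+2) = 5 × 0.43646^4 × 0.56354^1 = 0.102252
P(M+4) = 10 × 0.43646^3 × 0.56354^2 = 0.264048
P(M+6) = 10 × 0.43646^2 × 0.56354^3 = 0.340928
P(M+8) = 5 × 0.43646^1 × 0.56354^4 = 0.220097
P(M+10) = 0.56354^5 = 0.056836
The M+6 peak is largest (0.340928); scaling to 100 gives 4.6 : 30.0 : 77.4 : 100.0 : 64.6 : 16.7.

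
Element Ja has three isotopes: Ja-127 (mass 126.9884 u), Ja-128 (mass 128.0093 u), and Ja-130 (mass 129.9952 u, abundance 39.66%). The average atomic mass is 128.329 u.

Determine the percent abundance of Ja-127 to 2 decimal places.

45.83%

Let x and y be the fractions of Ja-127 and Ja-128. Then x + y = 1 − 0.3966 = 0.6034 and 126.9884x + 128.0093y = 128.329 − 0.3966×129.9952 = 76.77290368.
Substituting: 126.9884x + 128.0093(0.6034 − x) = 76.77290368
(126.9884 − 128.0093)x = -0.46790794  ⇒  x = 0.45833, y = 0.14507
Ja-127: 45.83%, Ja-128: 14.51%.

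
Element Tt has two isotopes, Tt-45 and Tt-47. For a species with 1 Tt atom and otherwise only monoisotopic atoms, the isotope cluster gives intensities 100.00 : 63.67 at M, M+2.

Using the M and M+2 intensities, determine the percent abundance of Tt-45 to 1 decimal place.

61.1%

If p is the fraction of Tt that is Tt-45, then I(M+2)/I(M) = [C(1,1)·p^0·(1−p)] / p^1 = 1·(1−p)/p = 63.67/100.00 = 0.6367
(1−p)/p = 0.6367/1 = 0.6367  ⇒  p = 1/(1 + 0.6367) = 0.6110
Tt-45: 61.1%, Tt-47: 38.9%.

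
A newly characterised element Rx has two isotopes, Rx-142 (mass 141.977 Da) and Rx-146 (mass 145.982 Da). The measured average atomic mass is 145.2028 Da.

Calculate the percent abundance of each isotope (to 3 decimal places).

Rx-142: 19.456%, Rx-146: 80.544%

Let x be the fractional abundance of Rx-142; then Rx-146 has abundance 1 − x.
141.977·x + 145.982·(1 − x) = 145.2028
(141.977 − 145.982)·x = 145.2028 − 145.982
x = -0.7792 / -4.005 = 0.19456 → 19.456% Rx-142, 80.544% Rx-146.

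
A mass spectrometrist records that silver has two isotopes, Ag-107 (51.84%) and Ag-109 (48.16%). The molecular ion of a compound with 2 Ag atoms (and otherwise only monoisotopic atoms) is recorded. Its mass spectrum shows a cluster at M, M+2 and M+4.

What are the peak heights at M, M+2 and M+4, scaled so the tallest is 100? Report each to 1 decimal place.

Expanding (0.5184 + 0.4816)^2:
P(M) = 0.5184^2 = 0.268739
P(M+2) = 2 × 0.5184^1 × 0.4816^1 = 0.499323
P(M+4) = 0.4816^2 = 0.231939
The M+2 peak is largest (0.499323); scaling to 100 gives 53.8 : 100.0 : 46.5.

53.8 : 100.0 : 46.5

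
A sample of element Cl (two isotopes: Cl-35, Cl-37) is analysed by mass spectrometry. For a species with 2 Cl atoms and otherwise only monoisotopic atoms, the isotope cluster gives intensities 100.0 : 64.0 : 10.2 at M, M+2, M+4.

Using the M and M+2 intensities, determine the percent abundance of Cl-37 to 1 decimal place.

24.2%

If p is the fraction of Cl that is Cl-35, then I(M+2)/I(M) = [C(2,1)·p^1·(1−p)] / p^2 = 2·(1−p)/p = 64.0/100.0 = 0.6400
(1−p)/p = 0.6400/2 = 0.3200  ⇒  p = 1/(1 + 0.3200) = 0.7576
Cl-35: 75.8%, Cl-37: 24.2%.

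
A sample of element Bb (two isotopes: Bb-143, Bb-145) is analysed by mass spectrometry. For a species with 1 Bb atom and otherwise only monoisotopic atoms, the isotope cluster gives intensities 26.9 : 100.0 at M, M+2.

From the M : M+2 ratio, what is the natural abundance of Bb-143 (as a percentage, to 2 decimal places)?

21.20%

Let p = fractional abundance of Bb-143. I(M+2)/I(M) = [C(1,1)·p^0·(1−p)] / p^1 = 1·(1−p)/p = 100.0/26.9 = 3.7175
(1−p)/p = 3.7175/1 = 3.7175  ⇒  p = 1/(1 + 3.7175) = 0.2120
Bb-143: 21.20%, Bb-145: 78.80%.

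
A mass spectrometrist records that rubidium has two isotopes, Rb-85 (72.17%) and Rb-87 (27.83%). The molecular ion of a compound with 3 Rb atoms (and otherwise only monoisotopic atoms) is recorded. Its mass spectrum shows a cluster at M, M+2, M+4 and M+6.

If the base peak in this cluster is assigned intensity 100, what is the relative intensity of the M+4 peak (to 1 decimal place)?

Term probabilities: M 0.3759, M+2 0.4349, M+4 0.1677, M+6 0.0216. Base peak = M+2.
P(M+2) = C(3,1) × 0.7217^2 × 0.2783^1 = 3 × 0.52085089 × 0.2783 = 0.434858 (base)
P(M+4) = C(3,2) × 0.7217^1 × 0.2783^2 = 3 × 0.7217 × 0.07745089 = 0.167689
Relative intensity = 0.167689 / 0.434858 × 100 = 38.6

38.6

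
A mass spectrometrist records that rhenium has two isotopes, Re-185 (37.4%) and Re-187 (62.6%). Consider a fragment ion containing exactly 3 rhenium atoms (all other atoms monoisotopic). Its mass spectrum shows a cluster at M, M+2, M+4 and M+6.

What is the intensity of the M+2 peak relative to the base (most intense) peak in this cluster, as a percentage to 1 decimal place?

(0.374 + 0.626)^3 gives M 0.0523, M+2 0.2627, M+4 0.4397, M+6 0.2453; the largest is M+4.
P(M+4) = C(3,2) × 0.374^1 × 0.626^2 = 3 × 0.3740 × 0.391876 = 0.439685 (base)
P(M+2) = C(3,1) × 0.374^2 × 0.626^1 = 3 × 0.139876 × 0.6260 = 0.262687
Relative intensity = 0.262687 / 0.439685 × 100 = 59.7

59.7%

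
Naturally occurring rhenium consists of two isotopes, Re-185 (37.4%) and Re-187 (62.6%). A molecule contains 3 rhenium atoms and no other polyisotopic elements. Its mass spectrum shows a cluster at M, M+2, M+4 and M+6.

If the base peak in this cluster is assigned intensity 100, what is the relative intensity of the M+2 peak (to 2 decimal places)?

Term probabilities: M 0.0523, M+2 0.2627, M+4 0.4397, M+6 0.2453. Base peak = M+4.
P(M+4) = C(3,2) × 0.374^1 × 0.626^2 = 3 × 0.3740 × 0.391876 = 0.439685 (base)
P(M+2) = C(3,1) × 0.374^2 × 0.626^1 = 3 × 0.139876 × 0.6260 = 0.262687
Relative intensity = 0.262687 / 0.439685 × 100 = 59.74

59.74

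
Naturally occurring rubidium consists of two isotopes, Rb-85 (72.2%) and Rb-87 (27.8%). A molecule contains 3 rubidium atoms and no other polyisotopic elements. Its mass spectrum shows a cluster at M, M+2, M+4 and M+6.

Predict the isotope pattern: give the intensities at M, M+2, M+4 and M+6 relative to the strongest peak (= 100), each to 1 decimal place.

86.6 : 100.0 : 38.5 : 4.9

Each Rb atom is independently Rb-85 (p = 0.722) or Rb-87 (q = 0.278); the cluster is the binomial expansion (p + q)^3.
P(M) = 0.722^3 = 0.376367
P(M+2) = 3 × 0.722^2 × 0.278^1 = 0.434751
P(M+4) = 3 × 0.722^1 × 0.278^2 = 0.167397
P(M+6) = 0.278^3 = 0.021485
The M+2 peak is largest (0.434751); scaling to 100 gives 86.6 : 100.0 : 38.5 : 4.9.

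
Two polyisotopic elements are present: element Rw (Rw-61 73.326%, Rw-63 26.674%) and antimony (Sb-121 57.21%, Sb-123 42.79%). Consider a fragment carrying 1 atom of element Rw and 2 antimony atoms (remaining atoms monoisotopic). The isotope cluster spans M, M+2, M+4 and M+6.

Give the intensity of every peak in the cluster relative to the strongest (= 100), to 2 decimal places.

53.77 : 100.00 : 59.34 : 10.94

Element Rw pattern (n=1): 0.73326 : 0.26674
Antimony pattern (n=2): 0.32729841 : 0.48960318 : 0.18309841
Convolve the two distributions (both contribute in 2-u steps):
  M: 0.73326×0.32729841 = 0.239995
  M+2: 0.73326×0.48960318 + 0.26674×0.32729841 = 0.446310
  M+4: 0.73326×0.18309841 + 0.26674×0.48960318 = 0.264855
  M+6: 0.26674×0.18309841 = 0.048840
Scale to base peak (0.446310) = 100: 53.77 : 100.00 : 59.34 : 10.94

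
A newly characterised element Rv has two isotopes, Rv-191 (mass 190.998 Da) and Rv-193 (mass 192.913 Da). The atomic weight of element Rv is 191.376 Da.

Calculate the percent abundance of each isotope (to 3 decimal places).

Rv-191: 80.261%, Rv-193: 19.739%

Writing the weighted mean with unknown fraction x of Rv-191:
190.998·x + 192.913·(1 − x) = 191.376
(190.998 − 192.913)·x = 191.376 − 192.913
x = -1.537 / -1.915 = 0.80261 → 80.261% Rv-191, 19.739% Rv-193.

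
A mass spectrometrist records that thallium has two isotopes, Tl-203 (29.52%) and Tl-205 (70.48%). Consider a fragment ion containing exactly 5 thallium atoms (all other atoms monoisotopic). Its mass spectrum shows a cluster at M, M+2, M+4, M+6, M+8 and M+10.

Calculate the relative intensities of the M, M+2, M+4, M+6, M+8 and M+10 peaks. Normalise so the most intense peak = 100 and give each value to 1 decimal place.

Expanding (0.2952 + 0.7048)^5:
P(M) = 0.2952^5 = 0.002242
P(M+2) = 5 × 0.2952^4 × 0.7048^1 = 0.026761
P(M+4) = 10 × 0.2952^3 × 0.7048^2 = 0.127785
P(M+6) = 10 × 0.2952^2 × 0.7048^3 = 0.305092
P(M+8) = 5 × 0.2952^1 × 0.7048^4 = 0.364208
P(M+10) = 0.7048^5 = 0.173912
The M+8 peak is largest (0.364208); scaling to 100 gives 0.6 : 7.3 : 35.1 : 83.8 : 100.0 : 47.8.

0.6 : 7.3 : 35.1 : 83.8 : 100.0 : 47.8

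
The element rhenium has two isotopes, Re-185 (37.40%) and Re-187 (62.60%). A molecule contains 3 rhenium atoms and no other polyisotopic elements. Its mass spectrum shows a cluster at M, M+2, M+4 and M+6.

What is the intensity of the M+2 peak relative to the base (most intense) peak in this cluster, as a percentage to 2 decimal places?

Binomial terms of (0.3740 + 0.6260)^3: M 0.0523, M+2 0.2627, M+4 0.4397, M+6 0.2453 → M+4 is the base peak.
P(M+4) = C(3,2) × 0.3740^1 × 0.6260^2 = 3 × 0.3740 × 0.391876 = 0.439685 (base)
P(M+2) = C(3,1) × 0.3740^2 × 0.6260^1 = 3 × 0.139876 × 0.6260 = 0.262687
Relative intensity = 0.262687 / 0.439685 × 100 = 59.74

59.74%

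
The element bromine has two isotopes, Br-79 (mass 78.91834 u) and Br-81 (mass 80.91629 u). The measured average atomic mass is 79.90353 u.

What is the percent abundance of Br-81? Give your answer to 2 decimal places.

Let x be the fractional abundance of Br-79; then Br-81 has abundance 1 − x.
78.91834·x + 80.91629·(1 − x) = 79.90353
(78.91834 − 80.91629)·x = 79.90353 − 80.91629
x = -1.01276 / -1.99795 = 0.50690 → 50.69% Br-79, 49.31% Br-81.

49.31%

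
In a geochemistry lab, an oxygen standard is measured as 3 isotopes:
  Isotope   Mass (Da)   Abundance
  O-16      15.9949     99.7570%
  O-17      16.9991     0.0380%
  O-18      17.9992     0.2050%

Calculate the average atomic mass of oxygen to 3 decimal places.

15.999 Da

Average mass = Σ (abundance × isotope mass) = 0.997570 × 15.9949 + 0.000380 × 16.9991 + 0.002050 × 17.9992
= 15.95603 + 0.00646 + 0.03690 = 15.99939 Da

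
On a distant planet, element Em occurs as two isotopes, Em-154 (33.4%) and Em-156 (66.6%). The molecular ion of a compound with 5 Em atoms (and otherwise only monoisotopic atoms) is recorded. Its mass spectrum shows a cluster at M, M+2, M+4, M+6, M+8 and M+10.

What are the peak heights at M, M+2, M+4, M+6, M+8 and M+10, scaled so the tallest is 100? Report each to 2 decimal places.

Each Em atom is independently Em-154 (p = 0.334) or Em-156 (q = 0.666); the cluster is the binomial expansion (p + q)^5.
P(M) = 0.334^5 = 0.004157
P(M+2) = 5 × 0.334^4 × 0.666^1 = 0.041441
P(M+4) = 10 × 0.334^3 × 0.666^2 = 0.165268
P(M+6) = 10 × 0.334^2 × 0.666^3 = 0.329546
P(M+8) = 5 × 0.334^1 × 0.666^4 = 0.328559
P(M+10) = 0.666^5 = 0.131030
The M+6 peak is largest (0.329546); scaling to 100 gives 1.26 : 12.58 : 50.15 : 100.00 : 99.70 : 39.76.

1.26 : 12.58 : 50.15 : 100.00 : 99.70 : 39.76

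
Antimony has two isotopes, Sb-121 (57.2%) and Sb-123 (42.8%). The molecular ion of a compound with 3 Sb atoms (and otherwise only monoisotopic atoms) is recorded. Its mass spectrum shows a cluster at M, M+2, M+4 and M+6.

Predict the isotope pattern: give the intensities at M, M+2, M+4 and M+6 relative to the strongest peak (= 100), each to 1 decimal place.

44.5 : 100.0 : 74.8 : 18.7

Expanding (0.572 + 0.428)^3:
P(M) = 0.572^3 = 0.187149
P(M+2) = 3 × 0.572^2 × 0.428^1 = 0.420104
P(M+4) = 3 × 0.572^1 × 0.428^2 = 0.314344
P(M+6) = 0.428^3 = 0.078403
The M+2 peak is largest (0.420104); scaling to 100 gives 44.5 : 100.0 : 74.8 : 18.7.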